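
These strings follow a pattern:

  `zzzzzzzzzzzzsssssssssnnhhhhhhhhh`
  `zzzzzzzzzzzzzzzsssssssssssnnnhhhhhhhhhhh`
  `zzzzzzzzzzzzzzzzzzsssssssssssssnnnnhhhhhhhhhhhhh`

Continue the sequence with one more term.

Term n consists of 3n+3 z's, followed by 2n+3 s's, followed by n-1 n's, followed by 2n+3 h's, where the shown terms are n = 3, 4, 5.
At n = 6 the blocks have lengths 21, 15, 5, 15.

zzzzzzzzzzzzzzzzzzzzzsssssssssssssssnnnnnhhhhhhhhhhhhhhh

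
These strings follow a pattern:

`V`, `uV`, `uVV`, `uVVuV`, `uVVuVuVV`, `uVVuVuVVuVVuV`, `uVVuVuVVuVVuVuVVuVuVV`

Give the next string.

From term 3 onward, concatenate the last term with the second-to-last: uV·V = uVV, uVV·uV = uVVuV, …
Continuing: uVVuVuVVuVVuVuVVuVuVV · uVVuVuVVuVVuV gives term 8.

uVVuVuVVuVVuVuVVuVuVVuVVuVuVVuVVuV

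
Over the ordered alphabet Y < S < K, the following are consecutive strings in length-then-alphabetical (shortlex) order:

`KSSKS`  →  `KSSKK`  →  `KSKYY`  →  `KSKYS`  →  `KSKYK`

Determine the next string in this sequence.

KSKSY

Find the rightmost character of KSKYK below K, bump it to the next letter, and reset everything to its right to Y.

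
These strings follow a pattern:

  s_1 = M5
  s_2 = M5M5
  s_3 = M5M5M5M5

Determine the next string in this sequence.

Every step duplicates the string.
One more doubling of M5M5M5M5 gives the answer.

M5M5M5M5M5M5M5M5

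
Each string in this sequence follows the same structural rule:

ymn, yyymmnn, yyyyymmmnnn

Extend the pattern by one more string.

The n-th term is 2n-1 y's then n m's then n n's (n = 1, 2, …).
Setting n = 4 gives 7, 4, 4 characters in each block.

yyyyyyymmmmnnnn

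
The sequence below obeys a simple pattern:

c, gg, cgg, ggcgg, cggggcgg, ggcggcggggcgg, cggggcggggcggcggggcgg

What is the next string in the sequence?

From term 3 onward, concatenate the second-to-last term with the last: c·gg = cgg, gg·cgg = ggcgg, …
The next term joins ggcggcggggcgg and cggggcggggcggcggggcgg.

ggcggcggggcggcggggcggggcggcggggcgg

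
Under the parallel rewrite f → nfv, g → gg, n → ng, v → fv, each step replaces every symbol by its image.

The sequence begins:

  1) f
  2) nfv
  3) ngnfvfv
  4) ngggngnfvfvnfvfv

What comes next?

ngggggggngggngnfvfvnfvfvngnfvfvnfvfv

φ(ngggngnfvfvnfvfv) expands symbol-by-symbol to ng gg gg gg ng gg ng nfv fv nfv fv ng nfv fv nfv fv; joining the 16 pieces gives the next term.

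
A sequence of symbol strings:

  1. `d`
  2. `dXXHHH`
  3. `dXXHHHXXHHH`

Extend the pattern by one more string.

Each term is the previous one with XXHHH appended.
Applying this once more to dXXHHHXXHHH:

dXXHHHXXHHHXXHHH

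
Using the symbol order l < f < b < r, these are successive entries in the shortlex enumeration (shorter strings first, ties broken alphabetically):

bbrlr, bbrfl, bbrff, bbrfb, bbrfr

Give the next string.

bbrbl

The successor of bbrfr increments the rightmost position that isn't already r and resets every position after it to l.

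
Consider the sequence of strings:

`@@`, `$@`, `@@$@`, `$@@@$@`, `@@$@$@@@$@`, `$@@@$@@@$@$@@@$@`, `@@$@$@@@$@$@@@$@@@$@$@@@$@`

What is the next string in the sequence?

$@@@$@@@$@$@@@$@@@$@$@@@$@$@@@$@@@$@$@@@$@

This is a Fibonacci-style word recurrence s(k) = s(k−2)·s(k−1): e.g. @@·$@ = @@$@.
Continuing: $@@@$@@@$@$@@@$@ · @@$@$@@@$@$@@@$@@@$@$@@@$@ gives term 8.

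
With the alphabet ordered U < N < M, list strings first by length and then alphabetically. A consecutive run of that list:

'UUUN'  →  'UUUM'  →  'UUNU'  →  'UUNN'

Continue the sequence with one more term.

The successor of UUNN increments the rightmost position that isn't already M and resets every position after it to U.

UUNM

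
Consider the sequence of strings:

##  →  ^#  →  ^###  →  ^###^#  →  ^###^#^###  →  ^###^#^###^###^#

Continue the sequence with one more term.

This is a Fibonacci-style word recurrence s(k) = s(k−1)·s(k−2): e.g. ^#·## = ^###.
Continuing: ^###^#^###^###^# · ^###^#^### gives term 7.

^###^#^###^###^#^###^#^###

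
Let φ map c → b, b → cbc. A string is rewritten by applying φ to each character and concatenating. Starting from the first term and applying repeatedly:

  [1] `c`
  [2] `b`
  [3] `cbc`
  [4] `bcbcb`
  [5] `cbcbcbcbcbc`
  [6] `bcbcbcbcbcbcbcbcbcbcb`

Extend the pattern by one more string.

cbcbcbcbcbcbcbcbcbcbcbcbcbcbcbcbcbcbcbcbcbc

Applying the rule to each of the 21 symbols of bcbcbcbcbcbcbcbcbcbcb gives the pieces cbc b cbc b cbc b cbc b cbc b cbc b cbc b cbc b cbc b cbc b cbc, which concatenate to the answer.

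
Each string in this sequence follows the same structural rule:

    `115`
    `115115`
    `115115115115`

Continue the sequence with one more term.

s(k+1) = s(k)·s(k) — each term doubles the last.
Doubling 115115115115:

115115115115115115115115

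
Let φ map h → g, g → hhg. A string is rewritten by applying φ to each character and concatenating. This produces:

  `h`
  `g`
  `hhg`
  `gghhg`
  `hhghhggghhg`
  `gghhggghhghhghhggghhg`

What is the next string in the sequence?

hhghhggghhghhghhggghhggghhggghhghhghhggghhg

Applying the rule to each of the 21 symbols of gghhggghhghhghhggghhg gives the pieces hhg hhg g g hhg hhg hhg g g hhg g g hhg g g hhg hhg hhg g g hhg, which concatenate to the answer.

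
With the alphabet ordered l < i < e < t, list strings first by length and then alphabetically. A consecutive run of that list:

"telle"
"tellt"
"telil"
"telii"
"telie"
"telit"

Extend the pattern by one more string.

The successor of telit increments the rightmost position that isn't already t and resets every position after it to l.

telel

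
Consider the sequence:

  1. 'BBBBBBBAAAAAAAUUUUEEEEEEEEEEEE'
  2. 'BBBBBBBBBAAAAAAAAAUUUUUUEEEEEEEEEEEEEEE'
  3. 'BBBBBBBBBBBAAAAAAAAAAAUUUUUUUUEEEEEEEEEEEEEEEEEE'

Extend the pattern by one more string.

BBBBBBBBBBBBBAAAAAAAAAAAAAUUUUUUUUUUEEEEEEEEEEEEEEEEEEEEE

Term n consists of 2n+1 B's, followed by 2n+1 A's, followed by 2n-2 U's, followed by 3n+3 E's, where the shown terms are n = 3, 4, 5.
At n = 6 the blocks have lengths 13, 13, 10, 21.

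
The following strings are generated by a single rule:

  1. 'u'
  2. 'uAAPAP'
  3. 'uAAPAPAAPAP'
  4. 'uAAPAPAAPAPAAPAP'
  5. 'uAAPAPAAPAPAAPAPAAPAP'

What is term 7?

Every step adds AAPAP to the end: s(k+1) = s(k)·AAPAP.
From uAAPAPAAPAPAAPAPAAPAP, 2 further steps: uAAPAPAAPAPAAPAPAAPAP → uAAPAPAAPAPAAPAPAAPAPAAPAP → (answer).

uAAPAPAAPAPAAPAPAAPAPAAPAPAAPAP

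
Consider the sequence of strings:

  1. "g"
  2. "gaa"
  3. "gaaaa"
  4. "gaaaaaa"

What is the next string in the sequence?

Every step adds aa to the end: s(k+1) = s(k)·aa.
So the next term is gaaaaaa·aa.

gaaaaaaaa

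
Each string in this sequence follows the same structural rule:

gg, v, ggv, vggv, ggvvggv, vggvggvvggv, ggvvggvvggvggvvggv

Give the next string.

vggvggvvggvggvvggvvggvggvvggv

From term 3 onward, concatenate the second-to-last term with the last: gg·v = ggv, v·ggv = vggv, …
Continuing: vggvggvvggv · ggvvggvvggvggvvggv gives term 8.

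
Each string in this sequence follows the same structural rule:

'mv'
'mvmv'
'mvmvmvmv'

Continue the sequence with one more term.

mvmvmvmvmvmvmvmv

Every step duplicates the string.
So the next term is two copies of mvmvmvmv.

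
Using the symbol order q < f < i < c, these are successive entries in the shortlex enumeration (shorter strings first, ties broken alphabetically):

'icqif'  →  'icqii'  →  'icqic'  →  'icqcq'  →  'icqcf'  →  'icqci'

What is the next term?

Find the rightmost character of icqci below c, bump it to the next letter, and reset everything to its right to q.

icqcc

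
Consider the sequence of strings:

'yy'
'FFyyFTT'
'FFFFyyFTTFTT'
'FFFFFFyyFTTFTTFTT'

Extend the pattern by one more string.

Every step adds FF to the front and FTT to the end of the previous string.
So the next term is FF·FFFFFFyyFTTFTTFTT·FTT.

FFFFFFFFyyFTTFTTFTTFTT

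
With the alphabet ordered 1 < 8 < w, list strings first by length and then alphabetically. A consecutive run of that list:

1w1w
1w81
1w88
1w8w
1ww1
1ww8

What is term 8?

8111

Advancing 2 positions from 1ww8 through 1ww8 → 1www reaches term 8.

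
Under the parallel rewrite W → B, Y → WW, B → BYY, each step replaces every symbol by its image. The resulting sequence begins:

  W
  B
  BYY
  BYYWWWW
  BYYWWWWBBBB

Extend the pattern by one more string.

BYYWWWWBBBBBYYBYYBYYBYY

Expanding BYYWWWWBBBB: B→BYY, Y→WW, Y→WW, W→B, W→B, W→B, W→B, B→BYY, B→BYY, B→BYY, B→BYY. Concatenated: BYY WW WW B B B B BYY BYY BYY BYY.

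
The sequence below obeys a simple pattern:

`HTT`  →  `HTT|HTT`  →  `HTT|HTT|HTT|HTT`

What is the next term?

Each string is two copies of the previous one joined by '|'.
So the next term is two copies of HTT|HTT|HTT|HTT with '|' between the halves.

HTT|HTT|HTT|HTT|HTT|HTT|HTT|HTT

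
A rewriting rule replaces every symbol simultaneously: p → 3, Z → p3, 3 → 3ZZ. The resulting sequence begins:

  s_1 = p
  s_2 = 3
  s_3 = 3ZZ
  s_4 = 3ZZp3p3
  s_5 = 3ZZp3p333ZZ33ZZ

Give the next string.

Rewriting the 15 symbols of 3ZZp3p333ZZ33ZZ one by one yields 3ZZ p3 p3 3 3ZZ 3 3ZZ 3ZZ 3ZZ p3 p3 3ZZ 3ZZ p3 p3; concatenated:

3ZZp3p333ZZ33ZZ3ZZ3ZZp3p33ZZ3ZZp3p3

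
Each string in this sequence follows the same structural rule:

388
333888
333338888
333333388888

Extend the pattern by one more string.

333333333888888

Each string has the form 3^{2n-1} 8^{n+1} (n = 1, 2, …).
At n = 5 the blocks have lengths 9, 6.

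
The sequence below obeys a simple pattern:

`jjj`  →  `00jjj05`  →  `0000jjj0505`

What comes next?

Every step adds 00 to the front and 05 to the end of the previous string.
Applying this once more to 0000jjj0505:

000000jjj050505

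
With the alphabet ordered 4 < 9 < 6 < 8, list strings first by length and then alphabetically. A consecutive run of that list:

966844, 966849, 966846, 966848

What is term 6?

966899

Stepping forward 2 times from 966848: 966848 → 966894, then the target.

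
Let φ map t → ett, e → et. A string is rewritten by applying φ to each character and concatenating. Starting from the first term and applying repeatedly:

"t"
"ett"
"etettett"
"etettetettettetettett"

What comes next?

etettetettettetettetettettetettettetettetettettetettett

Replace each of the 21 characters of etettetettettetettett in place — et ett et ett ett et ett et ett ett et ett ett et ett et ett ett et ett ett — and concatenate.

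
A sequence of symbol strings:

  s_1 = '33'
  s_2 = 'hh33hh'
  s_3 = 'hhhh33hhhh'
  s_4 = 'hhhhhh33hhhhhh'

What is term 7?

hhhhhhhhhhhh33hhhhhhhhhhhh

Each term wraps the previous one in hh on the left and hh on the right.
From hhhhhh33hhhhhh, 3 further steps: hhhhhh33hhhhhh → hhhhhhhh33hhhhhhhh → hhhhhhhhhh33hhhhhhhhhh → (answer).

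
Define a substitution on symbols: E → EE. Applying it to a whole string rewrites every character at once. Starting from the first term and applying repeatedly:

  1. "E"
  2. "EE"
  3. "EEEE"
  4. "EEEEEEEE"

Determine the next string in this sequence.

Rewriting each symbol of EEEEEEEE: E→EE, E→EE, E→EE, E→EE, E→EE, E→EE, E→EE, E→EE, which concatenates to EE EE EE EE EE EE EE EE.

EEEEEEEEEEEEEEEE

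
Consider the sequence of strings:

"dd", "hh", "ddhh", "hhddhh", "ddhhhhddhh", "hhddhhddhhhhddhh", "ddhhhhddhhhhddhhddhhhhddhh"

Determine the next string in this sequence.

From term 3 onward, concatenate the second-to-last term with the last: dd·hh = ddhh, hh·ddhh = hhddhh, …
The next term joins hhddhhddhhhhddhh and ddhhhhddhhhhddhhddhhhhddhh.

hhddhhddhhhhddhhddhhhhddhhhhddhhddhhhhddhh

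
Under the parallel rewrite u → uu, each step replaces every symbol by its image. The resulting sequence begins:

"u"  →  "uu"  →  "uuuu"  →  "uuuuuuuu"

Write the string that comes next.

uuuuuuuuuuuuuuuu

Rewriting each symbol of uuuuuuuu: u→uu, u→uu, u→uu, u→uu, u→uu, u→uu, u→uu, u→uu, which concatenates to uu uu uu uu uu uu uu uu.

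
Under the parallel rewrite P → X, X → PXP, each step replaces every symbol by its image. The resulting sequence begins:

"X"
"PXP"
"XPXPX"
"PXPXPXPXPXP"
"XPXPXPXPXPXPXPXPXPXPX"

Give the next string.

φ(XPXPXPXPXPXPXPXPXPXPX) expands symbol-by-symbol to PXP X PXP X PXP X PXP X PXP X PXP X PXP X PXP X PXP X PXP X PXP; joining the 21 pieces gives the next term.

PXPXPXPXPXPXPXPXPXPXPXPXPXPXPXPXPXPXPXPXPXP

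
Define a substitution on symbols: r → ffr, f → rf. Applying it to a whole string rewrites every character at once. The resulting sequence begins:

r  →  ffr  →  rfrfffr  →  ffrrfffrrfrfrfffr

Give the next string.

rfrfffrffrrfrfrfffrffrrfffrrfffrrfrfrfffr

φ(ffrrfffrrfrfrfffr) expands symbol-by-symbol to rf rf ffr ffr rf rf rf ffr ffr rf ffr rf ffr rf rf rf ffr; joining the 17 pieces gives the next term.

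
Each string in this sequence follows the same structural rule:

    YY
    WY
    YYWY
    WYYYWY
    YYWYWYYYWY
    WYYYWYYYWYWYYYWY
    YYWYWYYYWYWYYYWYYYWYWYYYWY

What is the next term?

This is a Fibonacci-style word recurrence s(k) = s(k−2)·s(k−1): e.g. YY·WY = YYWY.
The next term joins WYYYWYYYWYWYYYWY and YYWYWYYYWYWYYYWYYYWYWYYYWY.

WYYYWYYYWYWYYYWYYYWYWYYYWYWYYYWYYYWYWYYYWY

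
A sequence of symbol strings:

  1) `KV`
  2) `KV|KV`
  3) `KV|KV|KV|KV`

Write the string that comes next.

Every step duplicates the string with '|' between the halves.
One more doubling of KV|KV|KV|KV gives the answer.

KV|KV|KV|KV|KV|KV|KV|KV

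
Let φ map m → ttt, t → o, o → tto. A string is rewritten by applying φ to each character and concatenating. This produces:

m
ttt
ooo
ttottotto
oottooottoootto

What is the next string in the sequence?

ttottooottottottooottottottoootto

Replace each of the 15 characters of oottooottoootto in place — tto tto o o tto tto tto o o tto tto tto o o tto — and concatenate.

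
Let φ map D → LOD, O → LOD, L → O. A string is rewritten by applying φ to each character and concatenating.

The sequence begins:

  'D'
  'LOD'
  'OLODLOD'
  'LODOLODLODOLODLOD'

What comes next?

Rewriting the 17 symbols of LODOLODLODOLODLOD one by one yields O LOD LOD LOD O LOD LOD O LOD LOD LOD O LOD LOD O LOD LOD; concatenated:

OLODLODLODOLODLODOLODLODLODOLODLODOLODLOD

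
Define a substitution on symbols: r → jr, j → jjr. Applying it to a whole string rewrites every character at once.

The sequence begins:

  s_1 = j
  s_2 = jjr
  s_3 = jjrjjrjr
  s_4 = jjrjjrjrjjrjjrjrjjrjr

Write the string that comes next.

jjrjjrjrjjrjjrjrjjrjrjjrjjrjrjjrjjrjrjjrjrjjrjjrjrjjrjr

Replace each of the 21 characters of jjrjjrjrjjrjjrjrjjrjr in place — jjr jjr jr jjr jjr jr jjr jr jjr jjr jr jjr jjr jr jjr jr jjr jjr jr jjr jr — and concatenate.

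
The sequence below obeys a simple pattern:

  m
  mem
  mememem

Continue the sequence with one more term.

mememememememem

s(k+1) = s(k)·e·s(k) — each term doubles the last with 'e' between the halves.
One more doubling of mememem gives the answer.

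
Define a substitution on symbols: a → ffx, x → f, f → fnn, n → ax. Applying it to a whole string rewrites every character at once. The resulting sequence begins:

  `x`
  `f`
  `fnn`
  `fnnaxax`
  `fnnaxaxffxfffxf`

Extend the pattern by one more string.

Rewriting the 15 symbols of fnnaxaxffxfffxf one by one yields fnn ax ax ffx f ffx f fnn fnn f fnn fnn fnn f fnn; concatenated:

fnnaxaxffxfffxffnnfnnffnnfnnfnnffnn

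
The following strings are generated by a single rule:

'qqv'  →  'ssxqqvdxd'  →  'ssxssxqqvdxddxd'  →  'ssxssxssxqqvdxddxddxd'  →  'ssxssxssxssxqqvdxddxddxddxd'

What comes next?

Every step adds ssx to the front and dxd to the end of the previous string.
So the next term is ssx·ssxssxssxssxqqvdxddxddxddxd·dxd.

ssxssxssxssxssxqqvdxddxddxddxddxd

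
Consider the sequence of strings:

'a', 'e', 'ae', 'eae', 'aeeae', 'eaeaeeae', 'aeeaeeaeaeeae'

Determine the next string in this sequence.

eaeaeeaeaeeaeeaeaeeae

This is a Fibonacci-style word recurrence s(k) = s(k−2)·s(k−1): e.g. a·e = ae.
So term 8 is eaeaeeae·aeeaeeaeaeeae.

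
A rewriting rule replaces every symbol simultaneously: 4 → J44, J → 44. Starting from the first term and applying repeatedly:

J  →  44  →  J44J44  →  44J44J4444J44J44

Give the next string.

φ(44J44J4444J44J44) expands symbol-by-symbol to J44 J44 44 J44 J44 44 J44 J44 J44 J44 44 J44 J44 44 J44 J44; joining the 16 pieces gives the next term.

J44J4444J44J4444J44J44J44J4444J44J4444J44J44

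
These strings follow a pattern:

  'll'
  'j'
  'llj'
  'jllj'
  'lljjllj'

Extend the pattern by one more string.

From term 3 onward, concatenate the second-to-last term with the last: ll·j = llj, j·llj = jllj, …
Continuing: jllj · lljjllj gives term 6.

jlljlljjllj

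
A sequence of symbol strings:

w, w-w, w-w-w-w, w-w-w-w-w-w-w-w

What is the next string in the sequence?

w-w-w-w-w-w-w-w-w-w-w-w-w-w-w-w

Every step duplicates the string with '-' between the halves.
One more doubling of w-w-w-w-w-w-w-w gives the answer.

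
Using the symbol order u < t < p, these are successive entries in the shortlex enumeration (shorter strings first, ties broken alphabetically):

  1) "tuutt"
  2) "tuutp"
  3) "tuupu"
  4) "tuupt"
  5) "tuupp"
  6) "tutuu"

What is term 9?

Stepping forward 3 times from tutuu: tutuu → tutut → tutup, then the target.

tuttu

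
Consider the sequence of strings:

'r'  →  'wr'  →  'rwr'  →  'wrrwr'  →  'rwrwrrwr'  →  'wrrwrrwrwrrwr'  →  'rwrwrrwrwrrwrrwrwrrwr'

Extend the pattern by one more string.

This is a Fibonacci-style word recurrence s(k) = s(k−2)·s(k−1): e.g. r·wr = rwr.
So term 8 is wrrwrrwrwrrwr·rwrwrrwrwrrwrrwrwrrwr.

wrrwrrwrwrrwrrwrwrrwrwrrwrrwrwrrwr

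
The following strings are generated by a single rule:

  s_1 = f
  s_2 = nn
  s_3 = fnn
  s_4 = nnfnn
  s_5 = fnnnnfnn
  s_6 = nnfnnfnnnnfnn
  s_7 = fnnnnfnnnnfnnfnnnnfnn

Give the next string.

This is a Fibonacci-style word recurrence s(k) = s(k−2)·s(k−1): e.g. f·nn = fnn.
Continuing: nnfnnfnnnnfnn · fnnnnfnnnnfnnfnnnnfnn gives term 8.

nnfnnfnnnnfnnfnnnnfnnnnfnnfnnnnfnn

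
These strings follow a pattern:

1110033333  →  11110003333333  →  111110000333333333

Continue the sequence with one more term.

1111110000033333333333

Each string has the form 1^{n+1} 0^{n} 3^{2n+1}, where the shown terms are n = 2, 3, 4.
At n = 5 the blocks have lengths 6, 5, 11.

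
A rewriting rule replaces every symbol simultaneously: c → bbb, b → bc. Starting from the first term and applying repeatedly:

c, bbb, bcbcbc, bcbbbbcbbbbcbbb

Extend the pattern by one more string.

Rewriting the 15 symbols of bcbbbbcbbbbcbbb one by one yields bc bbb bc bc bc bc bbb bc bc bc bc bbb bc bc bc; concatenated:

bcbbbbcbcbcbcbbbbcbcbcbcbbbbcbcbc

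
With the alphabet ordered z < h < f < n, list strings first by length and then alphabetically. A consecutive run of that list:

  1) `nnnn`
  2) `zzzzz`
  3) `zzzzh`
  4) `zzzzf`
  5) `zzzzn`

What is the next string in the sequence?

zzzhz

The successor of zzzzn increments the rightmost position that isn't already n and resets every position after it to z.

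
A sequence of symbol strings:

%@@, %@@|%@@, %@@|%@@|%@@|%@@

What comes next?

Each string is two copies of the previous one joined by '|'.
Doubling %@@|%@@|%@@|%@@ with '|' between the halves:

%@@|%@@|%@@|%@@|%@@|%@@|%@@|%@@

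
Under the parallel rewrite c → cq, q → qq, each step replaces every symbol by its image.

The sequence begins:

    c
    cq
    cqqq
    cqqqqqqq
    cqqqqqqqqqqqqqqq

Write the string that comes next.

cqqqqqqqqqqqqqqqqqqqqqqqqqqqqqqq

Applying the rule to each of the 16 symbols of cqqqqqqqqqqqqqqq gives the pieces cq qq qq qq qq qq qq qq qq qq qq qq qq qq qq qq, which concatenate to the answer.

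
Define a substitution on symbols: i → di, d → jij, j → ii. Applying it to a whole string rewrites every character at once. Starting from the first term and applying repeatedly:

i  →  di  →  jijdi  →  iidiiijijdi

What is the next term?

Apply φ to iidiiijijdi symbol by symbol: i→di, i→di, d→jij, i→di, i→di, i→di, j→ii, i→di, j→ii, d→jij, i→di; joined: di di jij di di di ii di ii jij di.

didijijdididiiidiiijijdi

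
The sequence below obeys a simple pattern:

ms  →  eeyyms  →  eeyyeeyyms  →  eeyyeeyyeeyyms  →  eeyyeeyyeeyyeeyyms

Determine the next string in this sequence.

Every step adds eeyy at the front: s(k+1) = eeyy·s(k).
So the next term is eeyy·eeyyeeyyeeyyeeyyms.

eeyyeeyyeeyyeeyyeeyyms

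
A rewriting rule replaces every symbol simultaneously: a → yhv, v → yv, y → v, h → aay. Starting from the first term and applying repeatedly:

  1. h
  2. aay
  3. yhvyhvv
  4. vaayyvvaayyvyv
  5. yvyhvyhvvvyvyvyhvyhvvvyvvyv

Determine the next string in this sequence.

Replace each of the 27 characters of yvyhvyhvvvyvyvyhvyhvvvyvvyv in place — v yv v aay yv v aay yv yv yv v yv v yv v aay yv v aay yv yv yv v yv yv v yv — and concatenate.

vyvvaayyvvaayyvyvyvvyvvyvvaayyvvaayyvyvyvvyvyvvyv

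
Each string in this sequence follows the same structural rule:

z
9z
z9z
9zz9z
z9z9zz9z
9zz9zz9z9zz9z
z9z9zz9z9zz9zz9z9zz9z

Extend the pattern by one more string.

This is a Fibonacci-style word recurrence s(k) = s(k−2)·s(k−1): e.g. z·9z = z9z.
So term 8 is 9zz9zz9z9zz9z·z9z9zz9z9zz9zz9z9zz9z.

9zz9zz9z9zz9zz9z9zz9z9zz9zz9z9zz9z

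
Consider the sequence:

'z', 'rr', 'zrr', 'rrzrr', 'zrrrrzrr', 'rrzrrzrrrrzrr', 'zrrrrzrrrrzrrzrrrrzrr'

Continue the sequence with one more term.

This is a Fibonacci-style word recurrence s(k) = s(k−2)·s(k−1): e.g. z·rr = zrr.
Continuing: rrzrrzrrrrzrr · zrrrrzrrrrzrrzrrrrzrr gives term 8.

rrzrrzrrrrzrrzrrrrzrrrrzrrzrrrrzrr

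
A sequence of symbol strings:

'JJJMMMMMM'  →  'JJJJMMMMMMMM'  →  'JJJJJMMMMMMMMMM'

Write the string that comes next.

Term n consists of n J's, followed by 2n M's, where the shown terms are n = 3, 4, 5.
For the next term, n = 6, so the run lengths are 6, 12.

JJJJJJMMMMMMMMMMMM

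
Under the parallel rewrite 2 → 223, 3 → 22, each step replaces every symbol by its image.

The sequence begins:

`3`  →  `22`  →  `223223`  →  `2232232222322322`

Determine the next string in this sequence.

Replace each of the 16 characters of 2232232222322322 in place — 223 223 22 223 223 22 223 223 223 223 22 223 223 22 223 223 — and concatenate.

22322322223223222232232232232222322322223223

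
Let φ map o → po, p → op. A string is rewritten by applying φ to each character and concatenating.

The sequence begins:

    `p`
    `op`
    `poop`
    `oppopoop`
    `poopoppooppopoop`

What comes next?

Applying the rule to each of the 16 symbols of poopoppooppopoop gives the pieces op po po op po op op po po op op po op po po op, which concatenate to the answer.

oppopooppoopoppopoopoppooppopoop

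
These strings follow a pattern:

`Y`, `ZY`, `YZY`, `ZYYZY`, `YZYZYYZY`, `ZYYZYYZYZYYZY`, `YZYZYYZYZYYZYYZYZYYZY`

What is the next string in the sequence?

From term 3 onward, concatenate the second-to-last term with the last: Y·ZY = YZY, ZY·YZY = ZYYZY, …
Continuing: ZYYZYYZYZYYZY · YZYZYYZYZYYZYYZYZYYZY gives term 8.

ZYYZYYZYZYYZYYZYZYYZYZYYZYYZYZYYZY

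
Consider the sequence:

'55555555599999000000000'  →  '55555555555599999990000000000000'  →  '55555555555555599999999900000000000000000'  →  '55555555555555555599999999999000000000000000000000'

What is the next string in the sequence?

Term n consists of 3n+3 5's, followed by 2n+1 9's, followed by 4n+1 0's, where the shown terms are n = 2, 3, 4, 5.
Setting n = 6 gives 21, 13, 25 characters in each block.

55555555555555555555599999999999990000000000000000000000000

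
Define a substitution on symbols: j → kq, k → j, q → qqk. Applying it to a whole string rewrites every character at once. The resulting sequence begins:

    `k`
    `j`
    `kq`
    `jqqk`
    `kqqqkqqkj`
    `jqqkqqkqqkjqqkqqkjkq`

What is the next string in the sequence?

Applying the rule to each of the 20 symbols of jqqkqqkqqkjqqkqqkjkq gives the pieces kq qqk qqk j qqk qqk j qqk qqk j kq qqk qqk j qqk qqk j kq j qqk, which concatenate to the answer.

kqqqkqqkjqqkqqkjqqkqqkjkqqqkqqkjqqkqqkjkqjqqk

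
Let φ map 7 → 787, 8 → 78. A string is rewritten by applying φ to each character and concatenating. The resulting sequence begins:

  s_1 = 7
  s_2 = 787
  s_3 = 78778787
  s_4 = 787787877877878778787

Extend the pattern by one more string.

Applying the rule to each of the 21 symbols of 787787877877878778787 gives the pieces 787 78 787 787 78 787 78 787 787 78 787 787 78 787 78 787 787 78 787 78 787, which concatenate to the answer.

7877878778778787787877877878778778787787877877878778787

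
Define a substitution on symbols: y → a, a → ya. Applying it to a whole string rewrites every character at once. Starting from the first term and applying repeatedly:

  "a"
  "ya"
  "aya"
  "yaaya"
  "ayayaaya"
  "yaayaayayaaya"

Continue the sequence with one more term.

Rewriting the 13 symbols of yaayaayayaaya one by one yields a ya ya a ya ya a ya a ya ya a ya; concatenated:

ayayaayayaayaayayaaya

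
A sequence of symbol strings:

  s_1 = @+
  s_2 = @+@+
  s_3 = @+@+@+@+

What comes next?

Every step duplicates the string.
So the next term is two copies of @+@+@+@+.

@+@+@+@+@+@+@+@+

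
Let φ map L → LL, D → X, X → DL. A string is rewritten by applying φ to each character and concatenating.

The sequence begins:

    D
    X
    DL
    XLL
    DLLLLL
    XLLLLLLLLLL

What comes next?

Expanding XLLLLLLLLLL: X→DL, L→LL, L→LL, L→LL, L→LL, L→LL, L→LL, L→LL, L→LL, L→LL, L→LL. Concatenated: DL LL LL LL LL LL LL LL LL LL LL.

DLLLLLLLLLLLLLLLLLLLLL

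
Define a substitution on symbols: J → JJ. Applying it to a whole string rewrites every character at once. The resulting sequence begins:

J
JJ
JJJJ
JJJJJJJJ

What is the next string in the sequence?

Apply φ to JJJJJJJJ symbol by symbol: J→JJ, J→JJ, J→JJ, J→JJ, J→JJ, J→JJ, J→JJ, J→JJ; joined: JJ JJ JJ JJ JJ JJ JJ JJ.

JJJJJJJJJJJJJJJJ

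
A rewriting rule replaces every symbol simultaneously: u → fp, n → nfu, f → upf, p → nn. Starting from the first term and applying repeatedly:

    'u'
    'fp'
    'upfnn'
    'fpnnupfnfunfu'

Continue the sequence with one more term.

Rewriting the 13 symbols of fpnnupfnfunfu one by one yields upf nn nfu nfu fp nn upf nfu upf fp nfu upf fp; concatenated:

upfnnnfunfufpnnupfnfuupffpnfuupffp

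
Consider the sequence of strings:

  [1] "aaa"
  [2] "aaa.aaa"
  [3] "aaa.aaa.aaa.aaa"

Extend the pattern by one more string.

s(k+1) = s(k)·.·s(k) — each term doubles the last with '.' between the halves.
So the next term is two copies of aaa.aaa.aaa.aaa with '.' between the halves.

aaa.aaa.aaa.aaa.aaa.aaa.aaa.aaa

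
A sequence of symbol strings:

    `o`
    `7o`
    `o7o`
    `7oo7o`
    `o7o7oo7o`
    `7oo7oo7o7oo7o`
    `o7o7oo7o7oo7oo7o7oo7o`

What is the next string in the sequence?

Each term (from the third on) is the two preceding terms concatenated in order: term 3 = o·7o = o7o.
The next term joins 7oo7oo7o7oo7o and o7o7oo7o7oo7oo7o7oo7o.

7oo7oo7o7oo7oo7o7oo7o7oo7oo7o7oo7o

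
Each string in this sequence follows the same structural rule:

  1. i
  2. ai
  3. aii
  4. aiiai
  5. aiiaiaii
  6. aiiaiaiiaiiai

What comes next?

aiiaiaiiaiiaiaiiaiaii

From term 3 onward, concatenate the last term with the second-to-last: ai·i = aii, aii·ai = aiiai, …
The next term joins aiiaiaiiaiiai and aiiaiaii.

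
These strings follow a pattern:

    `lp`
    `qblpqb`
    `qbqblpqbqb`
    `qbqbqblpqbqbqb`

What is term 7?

qbqbqbqbqbqblpqbqbqbqbqbqb

Every step adds qb to the front and qb to the end of the previous string.
From qbqbqblpqbqbqb, 3 further steps: qbqbqblpqbqbqb → qbqbqbqblpqbqbqbqb → qbqbqbqbqblpqbqbqbqbqb → (answer).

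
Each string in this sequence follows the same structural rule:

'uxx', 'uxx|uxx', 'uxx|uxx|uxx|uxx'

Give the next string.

Every step duplicates the string with '|' between the halves.
One more doubling of uxx|uxx|uxx|uxx gives the answer.

uxx|uxx|uxx|uxx|uxx|uxx|uxx|uxx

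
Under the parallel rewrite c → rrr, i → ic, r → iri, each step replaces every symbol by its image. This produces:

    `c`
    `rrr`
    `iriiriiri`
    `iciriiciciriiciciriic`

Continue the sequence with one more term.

Rewriting the 21 symbols of iciriiciciriiciciriic one by one yields ic rrr ic iri ic ic rrr ic rrr ic iri ic ic rrr ic rrr ic iri ic ic rrr; concatenated:

icrrriciriicicrrricrrriciriicicrrricrrriciriicicrrr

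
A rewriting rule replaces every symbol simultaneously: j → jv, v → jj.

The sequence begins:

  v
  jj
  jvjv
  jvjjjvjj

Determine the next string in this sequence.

jvjjjvjvjvjjjvjv

Expanding jvjjjvjj: j→jv, v→jj, j→jv, j→jv, j→jv, v→jj, j→jv, j→jv. Concatenated: jv jj jv jv jv jj jv jv.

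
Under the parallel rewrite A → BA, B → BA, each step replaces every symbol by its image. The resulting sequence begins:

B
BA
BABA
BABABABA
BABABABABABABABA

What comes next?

Rewriting the 16 symbols of BABABABABABABABA one by one yields BA BA BA BA BA BA BA BA BA BA BA BA BA BA BA BA; concatenated:

BABABABABABABABABABABABABABABABA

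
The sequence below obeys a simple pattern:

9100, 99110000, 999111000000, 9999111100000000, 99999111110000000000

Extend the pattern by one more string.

999999111111000000000000

The n-th term is n 9's then n 1's then 2n 0's (n = 1, 2, …).
Setting n = 6 gives 6, 6, 12 characters in each block.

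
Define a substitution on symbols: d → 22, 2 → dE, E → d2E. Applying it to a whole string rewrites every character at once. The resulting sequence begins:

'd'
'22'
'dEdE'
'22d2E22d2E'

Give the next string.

dEdE22dEd2EdEdE22dEd2E

Rewriting each symbol of 22d2E22d2E: 2→dE, 2→dE, d→22, 2→dE, E→d2E, 2→dE, 2→dE, d→22, 2→dE, E→d2E, which concatenates to dE dE 22 dE d2E dE dE 22 dE d2E.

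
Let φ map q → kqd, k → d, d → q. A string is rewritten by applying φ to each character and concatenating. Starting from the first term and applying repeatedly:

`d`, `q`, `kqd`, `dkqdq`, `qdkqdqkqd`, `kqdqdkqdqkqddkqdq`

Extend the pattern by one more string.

Replace each of the 17 characters of kqdqdkqdqkqddkqdq in place — d kqd q kqd q d kqd q kqd d kqd q q d kqd q kqd — and concatenate.

dkqdqkqdqdkqdqkqddkqdqqdkqdqkqd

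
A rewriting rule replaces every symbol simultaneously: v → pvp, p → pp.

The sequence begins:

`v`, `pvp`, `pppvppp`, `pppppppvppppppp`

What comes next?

pppppppppppppppvppppppppppppppp

Replace each of the 15 characters of pppppppvppppppp in place — pp pp pp pp pp pp pp pvp pp pp pp pp pp pp pp — and concatenate.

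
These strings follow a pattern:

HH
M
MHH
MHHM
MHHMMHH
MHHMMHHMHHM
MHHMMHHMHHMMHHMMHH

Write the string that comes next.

MHHMMHHMHHMMHHMMHHMHHMMHHMHHM

From term 3 onward, concatenate the last term with the second-to-last: M·HH = MHH, MHH·M = MHHM, …
So term 8 is MHHMMHHMHHMMHHMMHH·MHHMMHHMHHM.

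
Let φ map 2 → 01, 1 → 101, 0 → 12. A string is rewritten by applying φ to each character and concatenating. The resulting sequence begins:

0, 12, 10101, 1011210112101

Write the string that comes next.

Replace each of the 13 characters of 1011210112101 in place — 101 12 101 101 01 101 12 101 101 01 101 12 101 — and concatenate.

1011210110101101121011010110112101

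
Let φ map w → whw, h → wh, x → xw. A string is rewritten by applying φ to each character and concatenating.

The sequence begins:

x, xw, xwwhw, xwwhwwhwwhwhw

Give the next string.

xwwhwwhwwhwhwwhwwhwhwwhwwhwhwwhwhw

Applying the rule to each of the 13 symbols of xwwhwwhwwhwhw gives the pieces xw whw whw wh whw whw wh whw whw wh whw wh whw, which concatenate to the answer.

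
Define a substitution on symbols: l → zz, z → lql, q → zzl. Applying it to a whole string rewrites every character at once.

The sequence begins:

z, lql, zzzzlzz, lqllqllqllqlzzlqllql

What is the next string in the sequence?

zzzzlzzzzzzlzzzzzzlzzzzzzlzzlqllqlzzzzlzzzzzzlzz

φ(lqllqllqllqlzzlqllql) expands symbol-by-symbol to zz zzl zz zz zzl zz zz zzl zz zz zzl zz lql lql zz zzl zz zz zzl zz; joining the 20 pieces gives the next term.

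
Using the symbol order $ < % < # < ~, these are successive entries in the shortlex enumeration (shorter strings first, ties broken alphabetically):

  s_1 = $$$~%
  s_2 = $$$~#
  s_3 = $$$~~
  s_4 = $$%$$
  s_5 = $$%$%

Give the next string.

The successor of $$%$% increments the rightmost position that isn't already ~ and resets every position after it to $.

$$%$#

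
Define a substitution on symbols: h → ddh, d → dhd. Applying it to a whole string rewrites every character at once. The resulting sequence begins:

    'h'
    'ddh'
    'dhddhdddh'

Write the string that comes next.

Apply φ to dhddhdddh symbol by symbol: d→dhd, h→ddh, d→dhd, d→dhd, h→ddh, d→dhd, d→dhd, d→dhd, h→ddh; joined: dhd ddh dhd dhd ddh dhd dhd dhd ddh.

dhdddhdhddhdddhdhddhddhdddh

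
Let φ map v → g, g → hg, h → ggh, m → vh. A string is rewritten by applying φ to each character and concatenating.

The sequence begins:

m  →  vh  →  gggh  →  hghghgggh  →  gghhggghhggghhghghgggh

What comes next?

Rewriting the 22 symbols of gghhggghhggghhghghgggh one by one yields hg hg ggh ggh hg hg hg ggh ggh hg hg hg ggh ggh hg ggh hg ggh hg hg hg ggh; concatenated:

hghggghgghhghghggghgghhghghggghgghhggghhggghhghghgggh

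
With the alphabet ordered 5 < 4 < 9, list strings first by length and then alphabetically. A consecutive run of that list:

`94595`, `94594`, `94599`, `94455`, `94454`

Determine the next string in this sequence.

94459

Treat 94454 as a base-3 numeral over the given alphabet and add one, carrying through any trailing 9's.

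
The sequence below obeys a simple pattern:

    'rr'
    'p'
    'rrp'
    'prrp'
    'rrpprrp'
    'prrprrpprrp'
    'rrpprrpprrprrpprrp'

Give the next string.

Each term (from the third on) is the two preceding terms concatenated in order: term 3 = rr·p = rrp.
Continuing: prrprrpprrp · rrpprrpprrprrpprrp gives term 8.

prrprrpprrprrpprrpprrprrpprrp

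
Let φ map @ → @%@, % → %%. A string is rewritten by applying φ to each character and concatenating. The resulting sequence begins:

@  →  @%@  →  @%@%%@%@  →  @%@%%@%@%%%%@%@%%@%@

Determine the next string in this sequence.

φ(@%@%%@%@%%%%@%@%%@%@) expands symbol-by-symbol to @%@ %% @%@ %% %% @%@ %% @%@ %% %% %% %% @%@ %% @%@ %% %% @%@ %% @%@; joining the 20 pieces gives the next term.

@%@%%@%@%%%%@%@%%@%@%%%%%%%%@%@%%@%@%%%%@%@%%@%@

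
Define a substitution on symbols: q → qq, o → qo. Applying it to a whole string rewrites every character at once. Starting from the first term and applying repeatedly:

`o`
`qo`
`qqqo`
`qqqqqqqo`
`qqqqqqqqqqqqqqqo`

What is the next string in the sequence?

qqqqqqqqqqqqqqqqqqqqqqqqqqqqqqqo

Applying the rule to each of the 16 symbols of qqqqqqqqqqqqqqqo gives the pieces qq qq qq qq qq qq qq qq qq qq qq qq qq qq qq qo, which concatenate to the answer.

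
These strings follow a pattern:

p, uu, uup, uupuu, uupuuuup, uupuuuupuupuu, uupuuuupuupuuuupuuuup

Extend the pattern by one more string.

uupuuuupuupuuuupuuuupuupuuuupuupuu

From term 3 onward, concatenate the last term with the second-to-last: uu·p = uup, uup·uu = uupuu, …
The next term joins uupuuuupuupuuuupuuuup and uupuuuupuupuu.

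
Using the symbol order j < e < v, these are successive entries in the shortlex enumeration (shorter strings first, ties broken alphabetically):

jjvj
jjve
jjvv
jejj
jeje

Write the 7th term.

Stepping forward 2 times from jeje: jeje → jejv, then the target.

jeej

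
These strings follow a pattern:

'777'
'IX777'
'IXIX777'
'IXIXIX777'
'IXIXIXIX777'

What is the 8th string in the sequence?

The strings grow by a fixed prefix IX each time.
From IXIXIXIX777, 3 further steps: IXIXIXIX777 → IXIXIXIXIX777 → IXIXIXIXIXIX777 → (answer).

IXIXIXIXIXIXIX777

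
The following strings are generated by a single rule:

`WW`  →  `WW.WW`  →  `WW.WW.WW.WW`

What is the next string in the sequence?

Each string is two copies of the previous one joined by '.'.
Doubling WW.WW.WW.WW with '.' between the halves:

WW.WW.WW.WW.WW.WW.WW.WW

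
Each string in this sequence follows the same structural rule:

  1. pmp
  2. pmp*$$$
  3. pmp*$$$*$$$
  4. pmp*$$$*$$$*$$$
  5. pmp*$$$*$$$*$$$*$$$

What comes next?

The strings grow by a fixed suffix *$$$ each time.
One more step from pmp*$$$*$$$*$$$*$$$ gives the answer.

pmp*$$$*$$$*$$$*$$$*$$$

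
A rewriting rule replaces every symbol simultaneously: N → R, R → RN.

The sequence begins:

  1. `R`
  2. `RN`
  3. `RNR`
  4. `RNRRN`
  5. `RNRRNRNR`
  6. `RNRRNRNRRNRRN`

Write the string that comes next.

RNRRNRNRRNRRNRNRRNRNR

Replace each of the 13 characters of RNRRNRNRRNRRN in place — RN R RN RN R RN R RN RN R RN RN R — and concatenate.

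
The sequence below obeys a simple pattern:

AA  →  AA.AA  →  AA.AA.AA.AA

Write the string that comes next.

Each string is two copies of the previous one joined by '.'.
One more doubling of AA.AA.AA.AA gives the answer.

AA.AA.AA.AA.AA.AA.AA.AA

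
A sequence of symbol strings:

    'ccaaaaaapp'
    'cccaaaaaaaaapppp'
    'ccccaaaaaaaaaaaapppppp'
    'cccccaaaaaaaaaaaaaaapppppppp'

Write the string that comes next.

The n-th term is n+1 c's then 3n+3 a's then 2n p's (n = 1, 2, …).
For the next term, n = 5, so the run lengths are 6, 18, 10.

ccccccaaaaaaaaaaaaaaaaaapppppppppp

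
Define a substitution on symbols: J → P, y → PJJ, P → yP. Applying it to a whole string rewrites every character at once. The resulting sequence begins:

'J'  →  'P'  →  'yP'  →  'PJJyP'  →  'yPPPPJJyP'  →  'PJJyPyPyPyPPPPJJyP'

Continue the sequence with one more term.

yPPPPJJyPPJJyPPJJyPPJJyPyPyPyPPPPJJyP

Applying the rule to each of the 18 symbols of PJJyPyPyPyPPPPJJyP gives the pieces yP P P PJJ yP PJJ yP PJJ yP PJJ yP yP yP yP P P PJJ yP, which concatenate to the answer.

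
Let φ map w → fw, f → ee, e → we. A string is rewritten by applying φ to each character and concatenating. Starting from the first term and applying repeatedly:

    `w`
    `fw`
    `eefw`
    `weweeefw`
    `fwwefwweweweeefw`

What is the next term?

φ(fwwefwweweweeefw) expands symbol-by-symbol to ee fw fw we ee fw fw we fw we fw we we we ee fw; joining the 16 pieces gives the next term.

eefwfwweeefwfwwefwwefwweweweeefw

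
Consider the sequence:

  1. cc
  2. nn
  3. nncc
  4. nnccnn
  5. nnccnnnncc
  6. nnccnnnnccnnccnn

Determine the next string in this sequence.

nnccnnnnccnnccnnnnccnnnncc

Each term (from the third on) is the previous term followed by the one before it: term 3 = nn·cc = nncc.
So term 7 is nnccnnnnccnnccnn·nnccnnnncc.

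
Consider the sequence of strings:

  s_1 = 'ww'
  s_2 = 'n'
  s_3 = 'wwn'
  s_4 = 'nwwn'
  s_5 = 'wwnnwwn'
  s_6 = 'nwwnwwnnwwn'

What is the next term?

wwnnwwnnwwnwwnnwwn

Each term (from the third on) is the two preceding terms concatenated in order: term 3 = ww·n = wwn.
So term 7 is wwnnwwn·nwwnwwnnwwn.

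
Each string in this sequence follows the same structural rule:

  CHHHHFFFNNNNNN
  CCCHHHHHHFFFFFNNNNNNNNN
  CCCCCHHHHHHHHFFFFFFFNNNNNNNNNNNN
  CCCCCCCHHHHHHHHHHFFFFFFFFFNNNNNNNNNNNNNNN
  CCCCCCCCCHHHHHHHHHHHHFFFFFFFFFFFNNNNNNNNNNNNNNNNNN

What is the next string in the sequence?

Term n consists of 2n-1 C's, followed by 2n+2 H's, followed by 2n+1 F's, followed by 3n+3 N's (n = 1, 2, …).
Setting n = 6 gives 11, 14, 13, 21 characters in each block.

CCCCCCCCCCCHHHHHHHHHHHHHHFFFFFFFFFFFFFNNNNNNNNNNNNNNNNNNNNN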